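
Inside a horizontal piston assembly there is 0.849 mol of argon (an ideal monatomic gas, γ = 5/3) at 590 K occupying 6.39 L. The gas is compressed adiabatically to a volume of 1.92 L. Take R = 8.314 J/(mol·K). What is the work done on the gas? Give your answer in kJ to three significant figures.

Adiabatic: TV^(γ−1) = const with γ = 5/3.
T₂ = T₁ (V₁/V₂)^(γ−1) = 590 × (6.39/1.92)^0.667 = 590 × 2.229 = 1315 K.
W_by = nCᵥ(T₁ − T₂) = (0.849)(12.47)(590 − 1315) = -7678 J.
Work on gas = −W_by = 7678 J.

W ≈ 7.68 kJ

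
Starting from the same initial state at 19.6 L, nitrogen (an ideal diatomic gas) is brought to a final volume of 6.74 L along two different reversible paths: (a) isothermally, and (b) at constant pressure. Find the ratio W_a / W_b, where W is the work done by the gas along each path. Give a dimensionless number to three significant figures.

Path (a) isothermal: W = P₁V₁ ln(V₂/V₁) → W_a/(P₁V₁) = -1.067.
Path (b) isobaric: W = P₁(V₂ − V₁) → W_b/(P₁V₁) = -0.6561.
W_a / W_b = -1.067 / -0.6561 = 1.627.

W_a / W_b ≈ 1.63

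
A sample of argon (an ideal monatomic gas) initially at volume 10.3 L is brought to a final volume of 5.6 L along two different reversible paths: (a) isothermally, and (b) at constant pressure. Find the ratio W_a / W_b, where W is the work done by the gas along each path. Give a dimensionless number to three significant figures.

W_a / W_b ≈ 1.34

Path (a) isothermal: W = P₁V₁ ln(V₂/V₁) → W_a/(P₁V₁) = -0.6094.
Path (b) isobaric: W = P₁(V₂ − V₁) → W_b/(P₁V₁) = -0.4563.
W_a / W_b = -0.6094 / -0.4563 = 1.335.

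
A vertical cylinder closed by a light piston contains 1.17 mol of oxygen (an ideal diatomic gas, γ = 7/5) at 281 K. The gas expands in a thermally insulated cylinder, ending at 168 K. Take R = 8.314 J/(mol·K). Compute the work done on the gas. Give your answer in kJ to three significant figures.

Adiabatic ⇒ Q = 0, so W_by = −ΔU = nCᵥ(T₁ − T₂).
Cᵥ = 5R/2 = 20.79 J/(mol·K).
W = (1.17)(20.79)(281 − 168) = 2748 J.
Work on gas = −W_by = -2748 J.

W ≈ -2.75 kJ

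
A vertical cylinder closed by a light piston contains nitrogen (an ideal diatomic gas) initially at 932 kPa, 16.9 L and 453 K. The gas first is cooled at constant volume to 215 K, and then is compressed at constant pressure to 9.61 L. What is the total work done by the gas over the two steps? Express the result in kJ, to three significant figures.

Step 1 (isochoric): W = 0 (constant volume).
After step 1: P = 442.3 kPa (V unchanged).
Step 2 (isobaric): W = PΔV = (442.3 kPa)(9.61 − 16.9 L) = -3225 J.
W_total = 0 − 3225 = -3225 J.

W_total ≈ -3.22 kJ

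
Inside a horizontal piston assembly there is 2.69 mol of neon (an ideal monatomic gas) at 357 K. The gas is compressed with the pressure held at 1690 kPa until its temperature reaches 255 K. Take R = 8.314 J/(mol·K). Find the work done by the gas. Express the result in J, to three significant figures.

Isobaric: W = P ΔV = nR ΔT.
W = (2.69)(8.314)(255 − 357) = -2281 J.

W ≈ -2280 J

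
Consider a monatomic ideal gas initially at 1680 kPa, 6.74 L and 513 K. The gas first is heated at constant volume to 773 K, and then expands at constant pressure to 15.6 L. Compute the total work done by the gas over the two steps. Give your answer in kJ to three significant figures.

W_total ≈ 22.4 kJ

Step 1 (isochoric): W = 0 (constant volume).
After step 1: P = 2531 kPa (V unchanged).
Step 2 (isobaric): W = PΔV = (2531 kPa)(15.6 − 6.74 L) = 22429 J.
W_total = 0 + 22429 = 22429 J.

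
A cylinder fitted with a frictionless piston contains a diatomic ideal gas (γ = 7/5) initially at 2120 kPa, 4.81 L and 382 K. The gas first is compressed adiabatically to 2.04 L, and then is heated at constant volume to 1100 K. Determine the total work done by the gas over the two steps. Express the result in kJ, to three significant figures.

Step 1 (adiabatic): W = (P₁V₁ − P₂V₂)/(γ−1) = (10197 − 14371)/0.4 = -10434 J.
Step 2 (isochoric): W = 0 (constant volume).
W_total = -10434 + 0 = -10434 J.

W_total ≈ -10.4 kJ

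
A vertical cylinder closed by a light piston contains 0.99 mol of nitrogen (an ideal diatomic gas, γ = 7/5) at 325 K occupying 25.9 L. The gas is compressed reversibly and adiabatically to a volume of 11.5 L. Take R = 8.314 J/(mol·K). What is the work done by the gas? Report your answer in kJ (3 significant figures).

Adiabatic: TV^(γ−1) = const with γ = 7/5.
T₂ = T₁ (V₁/V₂)^(γ−1) = 325 × (25.9/11.5)^0.4 = 325 × 1.384 = 449.7 K.
W_by = nCᵥ(T₁ − T₂) = (0.99)(20.79)(325 − 449.7) = -2566 J.

W ≈ -2.57 kJ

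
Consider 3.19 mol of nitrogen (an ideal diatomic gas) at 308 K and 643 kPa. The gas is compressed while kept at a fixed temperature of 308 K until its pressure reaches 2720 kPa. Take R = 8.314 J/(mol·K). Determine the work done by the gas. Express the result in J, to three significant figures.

W ≈ -11800 J

Isothermal process: W = nRT ln(V₂/V₁) = nRT ln(P₁/P₂).
W = (3.19)(8.314)(308) × ln(643/2720)
  = 8169 × ln(0.2364) = 8169 × -1.442
W_by_gas = -11781 J.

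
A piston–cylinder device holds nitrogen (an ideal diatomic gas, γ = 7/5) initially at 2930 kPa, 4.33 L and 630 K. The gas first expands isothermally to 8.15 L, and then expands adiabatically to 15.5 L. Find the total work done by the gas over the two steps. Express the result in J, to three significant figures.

Step 1 (isothermal): W = P₁V₁ ln(V₂/V₁) = (12687) ln(8.15/4.33) = 8024 J.
After step 1: P = 1557 kPa, V = 8.15 L, T = 630 K.
Step 2 (adiabatic): W = (P₁V₁ − P₂V₂)/(γ−1) = (12687 − 9810)/0.4 = 7191 J.
W_total = 8024 + 7191 = 15215 J.

W_total ≈ 15200 J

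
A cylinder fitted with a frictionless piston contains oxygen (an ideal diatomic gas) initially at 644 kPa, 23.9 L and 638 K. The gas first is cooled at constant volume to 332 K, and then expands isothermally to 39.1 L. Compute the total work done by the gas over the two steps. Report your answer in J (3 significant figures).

Step 1 (isochoric): W = 0 (constant volume).
After step 1: P = 335.1 kPa (V unchanged).
Step 2 (isothermal): W = P₁V₁ ln(V₂/V₁) = (8009) ln(39.1/23.9) = 3943 J.
W_total = 0 + 3943 = 3943 J.

W_total ≈ 3940 J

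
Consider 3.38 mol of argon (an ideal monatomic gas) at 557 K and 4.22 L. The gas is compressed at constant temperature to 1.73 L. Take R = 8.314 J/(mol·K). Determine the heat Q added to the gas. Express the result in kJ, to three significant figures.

Isothermal ⇒ ΔU = 0, so Q = W = nRT ln(V₂/V₁).
Q = (3.38)(8.314)(557) ln(1.73/4.22) = 15652 × -0.8917 = -13957 J.

Q ≈ -14.0 kJ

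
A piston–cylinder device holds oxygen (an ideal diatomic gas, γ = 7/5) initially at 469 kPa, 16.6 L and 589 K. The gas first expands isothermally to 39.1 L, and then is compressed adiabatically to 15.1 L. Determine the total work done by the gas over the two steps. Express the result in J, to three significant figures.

W_total ≈ -2340 J

Step 1 (isothermal): W = P₁V₁ ln(V₂/V₁) = (7785) ln(39.1/16.6) = 6670 J.
After step 1: P = 199.1 kPa, V = 39.1 L, T = 589 K.
Step 2 (adiabatic): W = (P₁V₁ − P₂V₂)/(γ−1) = (7785 − 11391)/0.4 = -9014 J.
W_total = 6670 − 9014 = -2344 J.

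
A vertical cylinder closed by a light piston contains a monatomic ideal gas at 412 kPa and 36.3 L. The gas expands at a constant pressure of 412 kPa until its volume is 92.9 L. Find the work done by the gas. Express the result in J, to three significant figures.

Isobaric: W = P ΔV.
W = (412 kPa)(92.9 − 36.3 L) = (412)(56.6) = 23319 J.

W ≈ 23300 J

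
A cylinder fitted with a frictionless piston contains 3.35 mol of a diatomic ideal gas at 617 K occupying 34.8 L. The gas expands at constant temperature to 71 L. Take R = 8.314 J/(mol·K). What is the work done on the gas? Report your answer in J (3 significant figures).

Isothermal: W = nRT ln(V₂/V₁).
W = (3.35)(8.314)(617) × ln(71/34.8)
  = 17185 × 0.7131
W_by_gas = 12254 J; work on gas = −W_by = -12254 J.

W ≈ -12300 J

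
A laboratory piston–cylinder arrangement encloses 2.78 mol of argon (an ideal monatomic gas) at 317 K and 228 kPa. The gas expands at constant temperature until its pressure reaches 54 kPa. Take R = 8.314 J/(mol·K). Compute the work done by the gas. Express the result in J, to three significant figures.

Isothermal process: W = nRT ln(V₂/V₁) = nRT ln(P₁/P₂).
W = (2.78)(8.314)(317) × ln(228/54)
  = 7327 × ln(4.222) = 7327 × 1.44
W_by_gas = 10553 J.

W ≈ 10600 J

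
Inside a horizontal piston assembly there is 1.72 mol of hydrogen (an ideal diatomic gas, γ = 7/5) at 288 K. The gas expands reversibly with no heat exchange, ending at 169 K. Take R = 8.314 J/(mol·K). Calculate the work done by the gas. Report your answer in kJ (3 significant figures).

W ≈ 4.25 kJ

Adiabatic ⇒ Q = 0, so W_by = −ΔU = nCᵥ(T₁ − T₂).
Cᵥ = 5R/2 = 20.79 J/(mol·K).
W = (1.72)(20.79)(288 − 169) = 4254 J.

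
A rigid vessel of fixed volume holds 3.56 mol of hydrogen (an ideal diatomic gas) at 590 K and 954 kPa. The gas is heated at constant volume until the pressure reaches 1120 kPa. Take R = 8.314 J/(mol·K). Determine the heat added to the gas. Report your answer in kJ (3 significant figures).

Q ≈ 7.60 kJ

Constant volume ⇒ W = 0, so Q = ΔU = nCᵥΔT with Cᵥ = 5R/2 = 20.79 J/(mol·K).
At constant V, T₂/T₁ = P₂/P₁ ⇒ ΔT = T₁(P₂/P₁ − 1) = 590·(1120/954 − 1) = 102.7 K.
ΔU = (3.56)(20.79)(102.7) = 7596 J.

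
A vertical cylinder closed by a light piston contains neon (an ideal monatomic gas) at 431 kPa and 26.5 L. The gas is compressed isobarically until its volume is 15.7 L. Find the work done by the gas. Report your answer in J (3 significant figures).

W ≈ -4650 J

Isobaric: W = P ΔV.
W = (431 kPa)(15.7 − 26.5 L) = (431)(-10.8) = -4655 J.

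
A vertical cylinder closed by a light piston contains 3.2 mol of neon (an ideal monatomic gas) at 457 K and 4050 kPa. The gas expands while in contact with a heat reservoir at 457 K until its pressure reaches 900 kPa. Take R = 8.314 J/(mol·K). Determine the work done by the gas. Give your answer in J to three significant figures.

W ≈ 18300 J

Isothermal process: W = nRT ln(V₂/V₁) = nRT ln(P₁/P₂).
W = (3.2)(8.314)(457) × ln(4050/900)
  = 12158 × ln(4.5) = 12158 × 1.504
W_by_gas = 18287 J.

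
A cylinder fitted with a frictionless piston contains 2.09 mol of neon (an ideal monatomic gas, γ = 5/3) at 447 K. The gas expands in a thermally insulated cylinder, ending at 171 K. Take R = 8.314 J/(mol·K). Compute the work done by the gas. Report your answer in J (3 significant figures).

W ≈ 7190 J

Adiabatic ⇒ Q = 0, so W_by = −ΔU = nCᵥ(T₁ − T₂).
Cᵥ = 3R/2 = 12.47 J/(mol·K).
W = (2.09)(12.47)(447 − 171) = 7194 J.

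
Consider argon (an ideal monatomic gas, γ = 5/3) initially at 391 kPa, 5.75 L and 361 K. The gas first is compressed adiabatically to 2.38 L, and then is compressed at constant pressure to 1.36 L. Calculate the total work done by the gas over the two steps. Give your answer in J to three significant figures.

W_total ≈ -4430 J

Step 1 (adiabatic): W = (P₁V₁ − P₂V₂)/(γ−1) = (2248 − 4048)/0.667 = -2700 J.
After step 1: P = 1701 kPa, V = 2.38 L, T = 650 K.
Step 2 (isobaric): W = PΔV = (1701 kPa)(1.36 − 2.38 L) = -1735 J.
W_total = -2700 − 1735 = -4434 J.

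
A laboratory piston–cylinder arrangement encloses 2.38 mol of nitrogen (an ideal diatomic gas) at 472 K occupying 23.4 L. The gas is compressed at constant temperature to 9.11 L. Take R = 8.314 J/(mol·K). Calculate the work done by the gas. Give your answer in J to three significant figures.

W ≈ -8810 J

Isothermal: W = nRT ln(V₂/V₁).
W = (2.38)(8.314)(472) × ln(9.11/23.4)
  = 9340 × -0.9434
W_by_gas = -8811 J.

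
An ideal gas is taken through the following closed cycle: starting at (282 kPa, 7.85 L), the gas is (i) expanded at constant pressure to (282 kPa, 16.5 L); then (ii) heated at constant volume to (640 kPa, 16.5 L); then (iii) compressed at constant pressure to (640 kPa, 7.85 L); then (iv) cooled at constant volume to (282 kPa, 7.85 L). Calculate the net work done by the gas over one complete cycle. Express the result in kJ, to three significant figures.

W_net ≈ -3.10 kJ

Constant-volume legs do no work.
W(i) = (282)(16.5 − 7.85) = 2439 J; W(iii) = (640)(7.85 − 16.5) = -5536 J.
W_net = 2439 − 5536 = -3097 J (the counter-clockwise enclosed area).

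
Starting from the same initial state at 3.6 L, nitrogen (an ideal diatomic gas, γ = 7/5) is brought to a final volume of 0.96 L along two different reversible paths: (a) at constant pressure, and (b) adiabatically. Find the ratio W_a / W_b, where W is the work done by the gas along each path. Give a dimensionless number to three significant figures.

Path (a) isobaric: W = P₁(V₂ − V₁) → W_a/(P₁V₁) = -0.7333.
Path (b) adiabatic: W = P₁V₁(1 − (V₁/V₂)^(γ−1))/(γ−1) → W_b/(P₁V₁) = -1.742.
W_a / W_b = -0.7333 / -1.742 = 0.421.

W_a / W_b ≈ 0.421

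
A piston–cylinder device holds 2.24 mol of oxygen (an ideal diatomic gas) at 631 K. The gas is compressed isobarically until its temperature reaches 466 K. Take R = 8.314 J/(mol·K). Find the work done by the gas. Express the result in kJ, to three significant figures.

Isobaric: W = P ΔV = nR ΔT.
W = (2.24)(8.314)(466 − 631) = -3073 J.

W ≈ -3.07 kJ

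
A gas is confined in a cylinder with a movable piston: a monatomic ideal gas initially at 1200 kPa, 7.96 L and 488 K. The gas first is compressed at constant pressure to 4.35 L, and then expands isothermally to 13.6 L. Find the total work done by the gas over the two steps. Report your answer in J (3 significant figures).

Step 1 (isobaric): W = PΔV = (1200 kPa)(4.35 − 7.96 L) = -4332 J.
After step 1: P = 1200 kPa, V = 4.35 L, T = 266.7 K.
Step 2 (isothermal): W = P₁V₁ ln(V₂/V₁) = (5220) ln(13.6/4.35) = 5950 J.
W_total = -4332 + 5950 = 1618 J.

W_total ≈ 1620 J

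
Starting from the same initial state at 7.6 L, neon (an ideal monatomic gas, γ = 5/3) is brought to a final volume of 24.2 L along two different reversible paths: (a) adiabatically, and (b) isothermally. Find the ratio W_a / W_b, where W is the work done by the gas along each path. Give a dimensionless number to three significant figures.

Path (a) adiabatic: W = P₁V₁(1 − (V₁/V₂)^(γ−1))/(γ−1) → W_a/(P₁V₁) = 0.807.
Path (b) isothermal: W = P₁V₁ ln(V₂/V₁) → W_b/(P₁V₁) = 1.158.
W_a / W_b = 0.807 / 1.158 = 0.6967.

W_a / W_b ≈ 0.697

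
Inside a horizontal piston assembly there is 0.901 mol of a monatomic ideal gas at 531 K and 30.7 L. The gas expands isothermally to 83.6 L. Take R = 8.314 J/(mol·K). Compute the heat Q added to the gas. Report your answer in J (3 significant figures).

Isothermal ⇒ ΔU = 0, so Q = W = nRT ln(V₂/V₁).
Q = (0.901)(8.314)(531) ln(83.6/30.7) = 3978 × 1.002 = 3985 J.

Q ≈ 3980 J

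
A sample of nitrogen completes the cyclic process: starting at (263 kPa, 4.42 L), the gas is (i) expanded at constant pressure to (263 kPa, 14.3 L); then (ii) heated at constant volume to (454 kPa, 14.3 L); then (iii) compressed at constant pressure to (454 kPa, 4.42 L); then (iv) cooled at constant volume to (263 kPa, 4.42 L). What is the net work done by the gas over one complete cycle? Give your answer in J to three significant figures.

Constant-volume legs do no work.
W(i) = (263)(14.3 − 4.42) = 2598 J; W(iii) = (454)(4.42 − 14.3) = -4486 J.
W_net = 2598 − 4486 = -1887 J (the counter-clockwise enclosed area).

W_net ≈ -1890 J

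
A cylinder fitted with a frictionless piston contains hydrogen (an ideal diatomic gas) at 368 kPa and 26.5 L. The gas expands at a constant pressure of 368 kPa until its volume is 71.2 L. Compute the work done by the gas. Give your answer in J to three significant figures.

Isobaric: W = P ΔV.
W = (368 kPa)(71.2 − 26.5 L) = (368)(44.7) = 16450 J.

W ≈ 16400 J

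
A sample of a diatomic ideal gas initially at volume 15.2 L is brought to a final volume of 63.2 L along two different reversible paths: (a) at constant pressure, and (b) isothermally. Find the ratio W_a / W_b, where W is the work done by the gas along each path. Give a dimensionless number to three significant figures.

Path (a) isobaric: W = P₁(V₂ − V₁) → W_a/(P₁V₁) = 3.158.
Path (b) isothermal: W = P₁V₁ ln(V₂/V₁) → W_b/(P₁V₁) = 1.425.
W_a / W_b = 3.158 / 1.425 = 2.216.

W_a / W_b ≈ 2.22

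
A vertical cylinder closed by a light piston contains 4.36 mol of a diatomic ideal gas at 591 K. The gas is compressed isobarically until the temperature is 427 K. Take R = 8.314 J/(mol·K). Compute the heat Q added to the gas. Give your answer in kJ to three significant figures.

Isobaric: W = nRΔT = (4.36)(8.314)(-164) = -5945 J.
ΔU = nCᵥΔT with Cᵥ = 5R/2: ΔU = (4.36)(20.79)(-164) = -14862 J.
Q = ΔU + W = -14862 − 5945 = -20807 J.

Q ≈ -20.8 kJ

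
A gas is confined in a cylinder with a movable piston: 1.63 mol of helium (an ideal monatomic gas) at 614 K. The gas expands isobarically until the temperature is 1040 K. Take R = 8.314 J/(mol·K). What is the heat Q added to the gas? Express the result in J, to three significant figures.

Q ≈ 14400 J

Isobaric: W = nRΔT = (1.63)(8.314)(426) = 5773 J.
ΔU = nCᵥΔT with Cᵥ = 3R/2: ΔU = (1.63)(12.47)(426) = 8660 J.
Q = ΔU + W = 8660 + 5773 = 14433 J.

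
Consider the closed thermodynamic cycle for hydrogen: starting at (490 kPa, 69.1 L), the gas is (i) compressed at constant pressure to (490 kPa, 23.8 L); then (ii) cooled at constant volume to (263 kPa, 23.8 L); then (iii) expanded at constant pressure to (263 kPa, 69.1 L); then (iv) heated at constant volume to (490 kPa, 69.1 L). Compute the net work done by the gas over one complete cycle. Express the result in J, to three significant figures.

W_net ≈ -10300 J

Constant-volume legs do no work.
W(i) = (490)(23.8 − 69.1) = -22197 J; W(iii) = (263)(69.1 − 23.8) = 11914 J.
W_net = -22197 + 11914 = -10283 J (the counter-clockwise enclosed area).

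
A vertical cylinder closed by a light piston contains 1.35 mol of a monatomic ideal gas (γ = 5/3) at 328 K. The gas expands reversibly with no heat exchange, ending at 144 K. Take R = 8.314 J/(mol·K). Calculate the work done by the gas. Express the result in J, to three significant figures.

W ≈ 3100 J

Adiabatic ⇒ Q = 0, so W_by = −ΔU = nCᵥ(T₁ − T₂).
Cᵥ = 3R/2 = 12.47 J/(mol·K).
W = (1.35)(12.47)(328 − 144) = 3098 J.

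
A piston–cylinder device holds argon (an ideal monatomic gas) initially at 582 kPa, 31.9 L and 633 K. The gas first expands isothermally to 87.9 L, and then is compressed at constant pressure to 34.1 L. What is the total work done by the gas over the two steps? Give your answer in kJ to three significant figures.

W_total ≈ 7.45 kJ

Step 1 (isothermal): W = P₁V₁ ln(V₂/V₁) = (18566) ln(87.9/31.9) = 18818 J.
After step 1: P = 211.2 kPa, V = 87.9 L, T = 633 K.
Step 2 (isobaric): W = PΔV = (211.2 kPa)(34.1 − 87.9 L) = -11363 J.
W_total = 18818 − 11363 = 7455 J.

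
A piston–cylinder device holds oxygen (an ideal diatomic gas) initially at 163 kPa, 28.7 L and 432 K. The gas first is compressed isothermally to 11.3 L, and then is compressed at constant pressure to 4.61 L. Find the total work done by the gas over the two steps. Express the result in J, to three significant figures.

W_total ≈ -7130 J

Step 1 (isothermal): W = P₁V₁ ln(V₂/V₁) = (4678) ln(11.3/28.7) = -4360 J.
After step 1: P = 414 kPa, V = 11.3 L, T = 432 K.
Step 2 (isobaric): W = PΔV = (414 kPa)(4.61 − 11.3 L) = -2770 J.
W_total = -4360 − 2770 = -7130 J.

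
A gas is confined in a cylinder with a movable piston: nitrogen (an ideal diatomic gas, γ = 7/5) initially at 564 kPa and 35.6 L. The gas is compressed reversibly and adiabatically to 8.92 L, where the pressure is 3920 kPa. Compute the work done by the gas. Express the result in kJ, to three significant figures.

Adiabatic: W = (P₁V₁ − P₂V₂)/(γ − 1) with γ = 7/5.
P₁V₁ = 20078 J, P₂V₂ = 34966 J.
W = (20078 − 34966) / 0.4 = -37220 J.

W ≈ -37.2 kJ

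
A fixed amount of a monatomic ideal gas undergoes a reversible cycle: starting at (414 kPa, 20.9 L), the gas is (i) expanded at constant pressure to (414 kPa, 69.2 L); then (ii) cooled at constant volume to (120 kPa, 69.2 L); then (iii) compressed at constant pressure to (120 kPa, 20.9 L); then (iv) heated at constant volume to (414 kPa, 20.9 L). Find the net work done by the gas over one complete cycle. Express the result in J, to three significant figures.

Constant-volume legs do no work.
W(i) = (414)(69.2 − 20.9) = 19996 J; W(iii) = (120)(20.9 − 69.2) = -5796 J.
W_net = 19996 − 5796 = 14200 J (the clockwise enclosed area).

W_net ≈ 14200 J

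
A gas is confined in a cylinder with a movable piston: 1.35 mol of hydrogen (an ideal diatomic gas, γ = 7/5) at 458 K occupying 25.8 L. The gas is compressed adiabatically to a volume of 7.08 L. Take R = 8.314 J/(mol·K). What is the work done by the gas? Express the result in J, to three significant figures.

W ≈ -8710 J

Adiabatic: TV^(γ−1) = const with γ = 7/5.
T₂ = T₁ (V₁/V₂)^(γ−1) = 458 × (25.8/7.08)^0.4 = 458 × 1.677 = 768.2 K.
W_by = nCᵥ(T₁ − T₂) = (1.35)(20.79)(458 − 768.2) = -8705 J.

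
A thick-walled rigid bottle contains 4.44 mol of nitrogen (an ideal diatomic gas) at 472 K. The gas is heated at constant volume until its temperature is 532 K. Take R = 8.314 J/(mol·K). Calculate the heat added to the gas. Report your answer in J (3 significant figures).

Q ≈ 5540 J

Constant volume ⇒ W = 0, so Q = ΔU = nCᵥΔT with Cᵥ = 5R/2 = 20.79 J/(mol·K).
ΔU = (4.44)(20.79)(532 − 472) = 5537 J.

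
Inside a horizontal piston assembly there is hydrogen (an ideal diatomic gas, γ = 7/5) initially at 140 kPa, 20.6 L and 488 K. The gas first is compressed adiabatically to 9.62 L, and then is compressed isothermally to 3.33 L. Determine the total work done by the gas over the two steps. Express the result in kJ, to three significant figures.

Step 1 (adiabatic): W = (P₁V₁ − P₂V₂)/(γ−1) = (2884 − 3911)/0.4 = -2567 J.
After step 1: P = 406.5 kPa, V = 9.62 L, T = 661.8 K.
Step 2 (isothermal): W = P₁V₁ ln(V₂/V₁) = (3911) ln(3.33/9.62) = -4149 J.
W_total = -2567 − 4149 = -6716 J.

W_total ≈ -6.72 kJ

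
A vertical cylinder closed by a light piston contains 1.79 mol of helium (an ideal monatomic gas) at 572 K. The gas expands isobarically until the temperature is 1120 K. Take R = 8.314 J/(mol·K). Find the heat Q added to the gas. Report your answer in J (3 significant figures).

Q ≈ 20400 J

Isobaric: W = nRΔT = (1.79)(8.314)(548) = 8155 J.
ΔU = nCᵥΔT with Cᵥ = 3R/2: ΔU = (1.79)(12.47)(548) = 12233 J.
Q = ΔU + W = 12233 + 8155 = 20388 J.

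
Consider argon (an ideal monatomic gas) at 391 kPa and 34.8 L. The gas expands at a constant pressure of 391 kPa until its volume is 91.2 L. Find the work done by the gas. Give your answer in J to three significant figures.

Isobaric: W = P ΔV.
W = (391 kPa)(91.2 − 34.8 L) = (391)(56.4) = 22052 J.

W ≈ 22100 J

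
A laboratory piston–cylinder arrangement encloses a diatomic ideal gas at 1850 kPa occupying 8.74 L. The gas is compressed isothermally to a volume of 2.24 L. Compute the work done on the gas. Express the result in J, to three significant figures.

W ≈ 22000 J

Isothermal: W = nRT ln(V₂/V₁) = P₁V₁ ln(V₂/V₁).
P₁V₁ = (1850 kPa)(8.74 L) = 16169 J.
W = 16169 × ln(2.24/8.74) = 16169 × -1.361
W_by_gas = -22013 J; work on gas = −W_by = 22013 J.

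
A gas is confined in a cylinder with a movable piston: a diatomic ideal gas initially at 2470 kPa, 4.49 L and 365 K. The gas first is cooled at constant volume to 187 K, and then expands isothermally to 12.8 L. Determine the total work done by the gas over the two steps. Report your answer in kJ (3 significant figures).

W_total ≈ 5.95 kJ

Step 1 (isochoric): W = 0 (constant volume).
After step 1: P = 1265 kPa (V unchanged).
Step 2 (isothermal): W = P₁V₁ ln(V₂/V₁) = (5682) ln(12.8/4.49) = 5952 J.
W_total = 0 + 5952 = 5952 J.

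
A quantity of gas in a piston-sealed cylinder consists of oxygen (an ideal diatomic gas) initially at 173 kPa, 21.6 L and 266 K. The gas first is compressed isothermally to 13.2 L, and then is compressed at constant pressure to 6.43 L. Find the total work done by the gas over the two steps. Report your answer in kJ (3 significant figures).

W_total ≈ -3.76 kJ

Step 1 (isothermal): W = P₁V₁ ln(V₂/V₁) = (3737) ln(13.2/21.6) = -1840 J.
After step 1: P = 283.1 kPa, V = 13.2 L, T = 266 K.
Step 2 (isobaric): W = PΔV = (283.1 kPa)(6.43 − 13.2 L) = -1917 J.
W_total = -1840 − 1917 = -3757 J.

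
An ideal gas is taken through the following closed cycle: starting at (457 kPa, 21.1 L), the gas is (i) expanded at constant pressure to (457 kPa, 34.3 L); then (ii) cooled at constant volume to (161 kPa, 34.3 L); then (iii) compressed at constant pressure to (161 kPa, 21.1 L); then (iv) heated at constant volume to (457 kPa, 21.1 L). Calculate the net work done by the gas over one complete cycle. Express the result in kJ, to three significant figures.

Constant-volume legs do no work.
W(i) = (457)(34.3 − 21.1) = 6032 J; W(iii) = (161)(21.1 − 34.3) = -2125 J.
W_net = 6032 − 2125 = 3907 J (the clockwise enclosed area).

W_net ≈ 3.91 kJ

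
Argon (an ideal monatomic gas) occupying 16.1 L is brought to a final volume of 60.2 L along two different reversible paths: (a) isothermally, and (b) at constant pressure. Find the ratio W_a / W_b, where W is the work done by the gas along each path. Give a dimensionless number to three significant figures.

W_a / W_b ≈ 0.481

Path (a) isothermal: W = P₁V₁ ln(V₂/V₁) → W_a/(P₁V₁) = 1.319.
Path (b) isobaric: W = P₁(V₂ − V₁) → W_b/(P₁V₁) = 2.739.
W_a / W_b = 1.319 / 2.739 = 0.4815.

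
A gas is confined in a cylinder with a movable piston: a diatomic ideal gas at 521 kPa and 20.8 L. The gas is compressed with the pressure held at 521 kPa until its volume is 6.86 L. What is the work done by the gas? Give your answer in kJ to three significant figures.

W ≈ -7.26 kJ

Isobaric: W = P ΔV.
W = (521 kPa)(6.86 − 20.8 L) = (521)(-13.94) = -7263 J.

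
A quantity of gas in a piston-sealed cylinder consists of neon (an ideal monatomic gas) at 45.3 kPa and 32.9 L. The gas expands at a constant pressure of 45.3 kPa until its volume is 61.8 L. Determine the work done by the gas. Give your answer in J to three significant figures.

W ≈ 1310 J

Isobaric: W = P ΔV.
W = (45.3 kPa)(61.8 − 32.9 L) = (45.3)(28.9) = 1309 J.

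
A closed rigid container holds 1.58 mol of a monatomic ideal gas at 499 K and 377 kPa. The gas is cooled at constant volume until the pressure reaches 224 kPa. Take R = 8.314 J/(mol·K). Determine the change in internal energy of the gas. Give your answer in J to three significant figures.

ΔU ≈ -3990 J

Constant volume ⇒ W = 0, so Q = ΔU = nCᵥΔT with Cᵥ = 3R/2 = 12.47 J/(mol·K).
At constant V, T₂/T₁ = P₂/P₁ ⇒ ΔT = T₁(P₂/P₁ − 1) = 499·(224/377 − 1) = -202.5 K.
ΔU = (1.58)(12.47)(-202.5) = -3990 J.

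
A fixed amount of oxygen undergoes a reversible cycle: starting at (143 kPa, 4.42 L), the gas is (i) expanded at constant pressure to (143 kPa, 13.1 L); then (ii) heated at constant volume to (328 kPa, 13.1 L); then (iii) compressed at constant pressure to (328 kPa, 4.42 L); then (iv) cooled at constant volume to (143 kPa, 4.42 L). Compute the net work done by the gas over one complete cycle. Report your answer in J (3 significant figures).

W_net ≈ -1610 J

Constant-volume legs do no work.
W(i) = (143)(13.1 − 4.42) = 1241 J; W(iii) = (328)(4.42 − 13.1) = -2847 J.
W_net = 1241 − 2847 = -1606 J (the counter-clockwise enclosed area).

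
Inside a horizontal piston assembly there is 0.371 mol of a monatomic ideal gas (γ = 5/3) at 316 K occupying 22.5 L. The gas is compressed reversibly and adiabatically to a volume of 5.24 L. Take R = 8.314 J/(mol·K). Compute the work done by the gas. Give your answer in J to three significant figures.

W ≈ -2400 J

Adiabatic: TV^(γ−1) = const with γ = 5/3.
T₂ = T₁ (V₁/V₂)^(γ−1) = 316 × (22.5/5.24)^0.667 = 316 × 2.642 = 834.8 K.
W_by = nCᵥ(T₁ − T₂) = (0.371)(12.47)(316 − 834.8) = -2400 J.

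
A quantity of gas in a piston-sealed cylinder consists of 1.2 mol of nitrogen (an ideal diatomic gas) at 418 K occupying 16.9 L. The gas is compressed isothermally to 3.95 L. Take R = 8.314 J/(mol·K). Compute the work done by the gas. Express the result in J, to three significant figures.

W ≈ -6060 J

Isothermal: W = nRT ln(V₂/V₁).
W = (1.2)(8.314)(418) × ln(3.95/16.9)
  = 4170 × -1.454
W_by_gas = -6062 J.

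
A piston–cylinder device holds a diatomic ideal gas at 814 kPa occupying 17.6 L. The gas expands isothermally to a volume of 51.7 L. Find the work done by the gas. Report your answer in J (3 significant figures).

Isothermal: W = nRT ln(V₂/V₁) = P₁V₁ ln(V₂/V₁).
P₁V₁ = (814 kPa)(17.6 L) = 14326 J.
W = 14326 × ln(51.7/17.6) = 14326 × 1.078
W_by_gas = 15438 J.

W ≈ 15400 J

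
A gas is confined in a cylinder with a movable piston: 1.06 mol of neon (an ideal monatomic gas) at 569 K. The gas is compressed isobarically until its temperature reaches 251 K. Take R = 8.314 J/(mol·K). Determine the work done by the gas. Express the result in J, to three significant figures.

W ≈ -2800 J

Isobaric: W = P ΔV = nR ΔT.
W = (1.06)(8.314)(251 − 569) = -2802 J.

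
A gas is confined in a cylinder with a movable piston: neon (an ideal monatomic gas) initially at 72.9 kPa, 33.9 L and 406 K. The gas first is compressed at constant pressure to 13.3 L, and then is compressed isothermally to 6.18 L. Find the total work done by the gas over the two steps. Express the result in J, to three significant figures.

W_total ≈ -2240 J

Step 1 (isobaric): W = PΔV = (72.9 kPa)(13.3 − 33.9 L) = -1502 J.
After step 1: P = 72.9 kPa, V = 13.3 L, T = 159.3 K.
Step 2 (isothermal): W = P₁V₁ ln(V₂/V₁) = (969.6) ln(6.18/13.3) = -743.1 J.
W_total = -1502 − 743.1 = -2245 J.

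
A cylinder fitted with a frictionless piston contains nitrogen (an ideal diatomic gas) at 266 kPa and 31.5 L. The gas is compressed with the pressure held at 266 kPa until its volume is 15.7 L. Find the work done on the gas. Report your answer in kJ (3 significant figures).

Isobaric: W = P ΔV.
W = (266 kPa)(15.7 − 31.5 L) = (266)(-15.8) = -4203 J.
Work on gas = −W_by = 4203 J.

W ≈ 4.20 kJ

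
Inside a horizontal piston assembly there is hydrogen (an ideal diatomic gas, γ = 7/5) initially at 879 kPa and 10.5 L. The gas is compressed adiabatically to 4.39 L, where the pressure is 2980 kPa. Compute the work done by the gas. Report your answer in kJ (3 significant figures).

W ≈ -9.63 kJ

Adiabatic: W = (P₁V₁ − P₂V₂)/(γ − 1) with γ = 7/5.
P₁V₁ = 9230 J, P₂V₂ = 13082 J.
W = (9230 − 13082) / 0.4 = -9632 J.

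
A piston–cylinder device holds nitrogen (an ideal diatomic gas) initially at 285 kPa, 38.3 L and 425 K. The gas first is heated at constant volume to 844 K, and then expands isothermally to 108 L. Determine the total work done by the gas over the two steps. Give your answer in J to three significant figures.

W_total ≈ 22500 J

Step 1 (isochoric): W = 0 (constant volume).
After step 1: P = 566 kPa (V unchanged).
Step 2 (isothermal): W = P₁V₁ ln(V₂/V₁) = (21677) ln(108/38.3) = 22472 J.
W_total = 0 + 22472 = 22472 J.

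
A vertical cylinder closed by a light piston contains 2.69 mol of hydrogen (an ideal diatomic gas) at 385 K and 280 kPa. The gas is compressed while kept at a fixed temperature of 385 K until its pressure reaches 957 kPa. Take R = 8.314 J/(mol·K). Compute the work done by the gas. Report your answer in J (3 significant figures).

Isothermal process: W = nRT ln(V₂/V₁) = nRT ln(P₁/P₂).
W = (2.69)(8.314)(385) × ln(280/957)
  = 8610 × ln(0.2926) = 8610 × -1.229
W_by_gas = -10582 J.

W ≈ -10600 J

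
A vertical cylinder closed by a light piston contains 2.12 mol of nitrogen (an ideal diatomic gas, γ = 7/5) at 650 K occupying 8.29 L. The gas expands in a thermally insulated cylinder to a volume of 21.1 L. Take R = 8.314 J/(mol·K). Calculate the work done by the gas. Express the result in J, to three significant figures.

Adiabatic: TV^(γ−1) = const with γ = 7/5.
T₂ = T₁ (V₁/V₂)^(γ−1) = 650 × (8.29/21.1)^0.4 = 650 × 0.6882 = 447.3 K.
W_by = nCᵥ(T₁ − T₂) = (2.12)(20.79)(650 − 447.3) = 8931 J.

W ≈ 8930 J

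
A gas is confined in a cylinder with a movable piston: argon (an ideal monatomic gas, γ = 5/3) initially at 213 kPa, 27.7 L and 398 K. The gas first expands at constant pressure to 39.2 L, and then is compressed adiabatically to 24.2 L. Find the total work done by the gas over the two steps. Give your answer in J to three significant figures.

Step 1 (isobaric): W = PΔV = (213 kPa)(39.2 − 27.7 L) = 2450 J.
After step 1: P = 213 kPa, V = 39.2 L, T = 563.2 K.
Step 2 (adiabatic): W = (P₁V₁ − P₂V₂)/(γ−1) = (8350 − 11516)/0.667 = -4750 J.
W_total = 2450 − 4750 = -2301 J.

W_total ≈ -2300 J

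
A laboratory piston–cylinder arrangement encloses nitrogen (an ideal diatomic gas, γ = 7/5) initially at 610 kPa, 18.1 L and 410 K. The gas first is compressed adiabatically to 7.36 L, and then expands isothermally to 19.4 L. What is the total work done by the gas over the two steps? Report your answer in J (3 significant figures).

W_total ≈ 3380 J

Step 1 (adiabatic): W = (P₁V₁ − P₂V₂)/(γ−1) = (11041 − 15824)/0.4 = -11959 J.
After step 1: P = 2150 kPa, V = 7.36 L, T = 587.6 K.
Step 2 (isothermal): W = P₁V₁ ln(V₂/V₁) = (15824) ln(19.4/7.36) = 15337 J.
W_total = -11959 + 15337 = 3379 J.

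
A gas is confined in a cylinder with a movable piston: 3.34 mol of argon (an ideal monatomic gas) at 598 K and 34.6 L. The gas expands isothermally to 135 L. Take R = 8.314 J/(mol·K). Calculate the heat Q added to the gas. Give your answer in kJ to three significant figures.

Isothermal ⇒ ΔU = 0, so Q = W = nRT ln(V₂/V₁).
Q = (3.34)(8.314)(598) ln(135/34.6) = 16606 × 1.361 = 22607 J.

Q ≈ 22.6 kJ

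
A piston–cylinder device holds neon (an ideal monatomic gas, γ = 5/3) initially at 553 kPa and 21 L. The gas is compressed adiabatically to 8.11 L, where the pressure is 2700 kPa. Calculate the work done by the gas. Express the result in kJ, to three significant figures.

W ≈ -15.4 kJ

Adiabatic: W = (P₁V₁ − P₂V₂)/(γ − 1) with γ = 5/3.
P₁V₁ = 11613 J, P₂V₂ = 21897 J.
W = (11613 − 21897) / 0.6667 = -15426 J.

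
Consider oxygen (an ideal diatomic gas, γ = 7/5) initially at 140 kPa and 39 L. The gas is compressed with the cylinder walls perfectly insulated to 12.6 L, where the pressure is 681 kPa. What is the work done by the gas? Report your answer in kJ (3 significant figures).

W ≈ -7.80 kJ

Adiabatic: W = (P₁V₁ − P₂V₂)/(γ − 1) with γ = 7/5.
P₁V₁ = 5460 J, P₂V₂ = 8581 J.
W = (5460 − 8581) / 0.4 = -7802 J.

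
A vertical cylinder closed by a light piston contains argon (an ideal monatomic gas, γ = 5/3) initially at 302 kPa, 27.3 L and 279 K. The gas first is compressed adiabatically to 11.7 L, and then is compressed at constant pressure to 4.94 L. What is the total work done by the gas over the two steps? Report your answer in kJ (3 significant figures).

W_total ≈ -17.8 kJ

Step 1 (adiabatic): W = (P₁V₁ − P₂V₂)/(γ−1) = (8245 − 14504)/0.667 = -9389 J.
After step 1: P = 1240 kPa, V = 11.7 L, T = 490.8 K.
Step 2 (isobaric): W = PΔV = (1240 kPa)(4.94 − 11.7 L) = -8380 J.
W_total = -9389 − 8380 = -17769 J.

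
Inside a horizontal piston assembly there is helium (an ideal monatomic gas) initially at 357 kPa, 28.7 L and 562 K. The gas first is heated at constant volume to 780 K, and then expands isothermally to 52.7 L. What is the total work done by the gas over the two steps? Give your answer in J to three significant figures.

Step 1 (isochoric): W = 0 (constant volume).
After step 1: P = 495.5 kPa (V unchanged).
Step 2 (isothermal): W = P₁V₁ ln(V₂/V₁) = (14220) ln(52.7/28.7) = 8642 J.
W_total = 0 + 8642 = 8642 J.

W_total ≈ 8640 J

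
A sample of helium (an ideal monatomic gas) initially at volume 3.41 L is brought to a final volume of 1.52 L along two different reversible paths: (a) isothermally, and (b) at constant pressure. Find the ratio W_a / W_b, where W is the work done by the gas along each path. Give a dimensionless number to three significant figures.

Path (a) isothermal: W = P₁V₁ ln(V₂/V₁) → W_a/(P₁V₁) = -0.808.
Path (b) isobaric: W = P₁(V₂ − V₁) → W_b/(P₁V₁) = -0.5543.
W_a / W_b = -0.808 / -0.5543 = 1.458.

W_a / W_b ≈ 1.46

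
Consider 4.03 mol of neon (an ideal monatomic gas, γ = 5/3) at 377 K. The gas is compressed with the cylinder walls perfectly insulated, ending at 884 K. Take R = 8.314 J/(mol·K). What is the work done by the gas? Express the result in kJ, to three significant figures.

Adiabatic ⇒ Q = 0, so W_by = −ΔU = nCᵥ(T₁ − T₂).
Cᵥ = 3R/2 = 12.47 J/(mol·K).
W = (4.03)(12.47)(377 − 884) = -25481 J.

W ≈ -25.5 kJ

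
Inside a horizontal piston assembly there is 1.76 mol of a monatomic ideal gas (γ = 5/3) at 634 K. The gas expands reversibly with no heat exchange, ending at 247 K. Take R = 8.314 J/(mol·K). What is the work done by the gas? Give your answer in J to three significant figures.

Adiabatic ⇒ Q = 0, so W_by = −ΔU = nCᵥ(T₁ − T₂).
Cᵥ = 3R/2 = 12.47 J/(mol·K).
W = (1.76)(12.47)(634 − 247) = 8494 J.

W ≈ 8490 J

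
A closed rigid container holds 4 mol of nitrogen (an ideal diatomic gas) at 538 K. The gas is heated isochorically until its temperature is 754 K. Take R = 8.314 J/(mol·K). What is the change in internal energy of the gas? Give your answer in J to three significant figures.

ΔU ≈ 18000 J

Constant volume ⇒ W = 0, so Q = ΔU = nCᵥΔT with Cᵥ = 5R/2 = 20.79 J/(mol·K).
ΔU = (4)(20.79)(754 − 538) = 17958 J.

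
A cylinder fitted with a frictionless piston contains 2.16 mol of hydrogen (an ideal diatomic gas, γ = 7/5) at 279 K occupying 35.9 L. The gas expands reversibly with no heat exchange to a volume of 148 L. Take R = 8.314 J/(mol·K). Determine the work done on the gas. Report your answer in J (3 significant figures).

W ≈ -5420 J

Adiabatic: TV^(γ−1) = const with γ = 7/5.
T₂ = T₁ (V₁/V₂)^(γ−1) = 279 × (35.9/148)^0.4 = 279 × 0.5675 = 158.3 K.
W_by = nCᵥ(T₁ − T₂) = (2.16)(20.79)(279 − 158.3) = 5418 J.
Work on gas = −W_by = -5418 J.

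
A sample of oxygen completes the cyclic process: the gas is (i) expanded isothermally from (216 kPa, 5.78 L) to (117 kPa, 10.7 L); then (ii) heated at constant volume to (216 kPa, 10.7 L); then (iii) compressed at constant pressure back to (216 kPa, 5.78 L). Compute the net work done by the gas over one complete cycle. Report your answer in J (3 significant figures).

Leg (i): W = PᵢVᵢ ln(V_f/Vᵢ) = (1248) ln(10.7/5.78) = 768.9 J.
Leg (ii): W = 0.
Leg (iii): W = PΔV = (216)(5.78 − 10.7) = -1063 J.
W_net = 768.9 − 1063 = -293.9 J.

W_net ≈ -294 J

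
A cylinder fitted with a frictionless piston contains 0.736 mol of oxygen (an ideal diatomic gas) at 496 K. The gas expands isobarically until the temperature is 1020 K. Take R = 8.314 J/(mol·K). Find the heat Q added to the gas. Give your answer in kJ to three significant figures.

Isobaric: W = nRΔT = (0.736)(8.314)(524) = 3206 J.
ΔU = nCᵥΔT with Cᵥ = 5R/2: ΔU = (0.736)(20.79)(524) = 8016 J.
Q = ΔU + W = 8016 + 3206 = 11222 J.

Q ≈ 11.2 kJ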